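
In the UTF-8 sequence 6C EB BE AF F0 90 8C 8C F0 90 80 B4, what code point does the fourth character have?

Offset 0: leading byte 0x6C = 01101100 → 1-byte char #1 = 6C.
Offset 1: leading byte 0xEB = 11101011 → 3-byte char #2 = EB BE AF.
Offset 4: leading byte 0xF0 = 11110000 → 4-byte char #3 = F0 90 8C 8C.
Offset 8: leading byte 0xF0 = 11110000 → 4-byte char #4 = F0 90 80 B4.
Leading byte 0xF0 = 11110000 matches 11110xxx → 4-byte sequence.
Byte 1: 0xF0 = 11110000, payload 000 (3 bits).
Byte 2: 0x90 = 10010000 (10xxxxxx ✓), payload 010000.
Byte 3: 0x80 = 10000000 (10xxxxxx ✓), payload 000000.
Byte 4: 0xB4 = 10110100 (10xxxxxx ✓), payload 110100.
Concatenate: 000010000000000110100 = 0x10034 (21 bits → U+10034).

U+10034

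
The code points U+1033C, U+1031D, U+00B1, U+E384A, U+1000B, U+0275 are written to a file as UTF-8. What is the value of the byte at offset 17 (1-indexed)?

0x80

1-indexed offset 17 is 0-indexed offset 16.
U+1033C → 4-byte form F0 90 8C BC at offsets 0–3.
U+1031D → 4-byte form F0 90 8C 9D at offsets 4–7.
U+00B1 → 2-byte form C2 B1 at offsets 8–9.
U+E384A → 4-byte form F3 A3 A1 8A at offsets 10–13.
U+1000B → 4-byte form F0 90 80 8B at offsets 14–17.
Offset 16 falls in char 5's range; it's byte 3 of F0 90 80 8B = 0x80.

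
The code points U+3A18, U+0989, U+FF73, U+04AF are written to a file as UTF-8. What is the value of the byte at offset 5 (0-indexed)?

U+3A18 → 3-byte form E3 A8 98 at offsets 0–2.
U+0989 → 3-byte form E0 A6 89 at offsets 3–5.
Offset 5 falls in char 2's range; it's byte 3 of E0 A6 89 = 0x89.

0x89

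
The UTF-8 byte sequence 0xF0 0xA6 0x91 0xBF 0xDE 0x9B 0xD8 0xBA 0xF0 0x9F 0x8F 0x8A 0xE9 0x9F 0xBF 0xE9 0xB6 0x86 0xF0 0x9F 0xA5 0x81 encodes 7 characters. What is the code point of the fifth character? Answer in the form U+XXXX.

U+97FF

Offset 0: leading byte 0xF0 = 11110000 → 4-byte char #1 = F0 A6 91 BF.
Offset 4: leading byte 0xDE = 11011110 → 2-byte char #2 = DE 9B.
Offset 6: leading byte 0xD8 = 11011000 → 2-byte char #3 = D8 BA.
Offset 8: leading byte 0xF0 = 11110000 → 4-byte char #4 = F0 9F 8F 8A.
Offset 12: leading byte 0xE9 = 11101001 → 3-byte char #5 = E9 9F BF.
Leading byte 0xE9 = 11101001 matches 1110xxxx → 3-byte sequence.
Byte 1: 0xE9 = 11101001, payload 1001 (4 bits).
Byte 2: 0x9F = 10011111 (10xxxxxx ✓), payload 011111.
Byte 3: 0xBF = 10111111 (10xxxxxx ✓), payload 111111.
Concatenate: 1001011111111111 = 0x97FF (16 bits → U+97FF).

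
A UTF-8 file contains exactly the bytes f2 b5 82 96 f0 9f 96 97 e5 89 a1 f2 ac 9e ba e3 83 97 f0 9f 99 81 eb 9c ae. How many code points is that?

Byte at offset 0: 0xF2 = 11110010 → 4-byte char (#1). Advance 4.
Byte at offset 4: 0xF0 = 11110000 → 4-byte char (#2). Advance 4.
Byte at offset 8: 0xE5 = 11100101 → 3-byte char (#3). Advance 3.
Byte at offset 11: 0xF2 = 11110010 → 4-byte char (#4). Advance 4.
Byte at offset 15: 0xE3 = 11100011 → 3-byte char (#5). Advance 3.
Byte at offset 18: 0xF0 = 11110000 → 4-byte char (#6). Advance 4.
Byte at offset 22: 0xEB = 11101011 → 3-byte char (#7). Advance 3.
Reached end at offset 25 after 7 code points.

7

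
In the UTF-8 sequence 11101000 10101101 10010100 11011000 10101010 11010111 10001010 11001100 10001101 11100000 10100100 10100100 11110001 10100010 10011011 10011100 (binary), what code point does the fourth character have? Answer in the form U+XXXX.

U+030D

Offset 0: leading byte 0xE8 = 11101000 → 3-byte char #1 = E8 AD 94.
Offset 3: leading byte 0xD8 = 11011000 → 2-byte char #2 = D8 AA.
Offset 5: leading byte 0xD7 = 11010111 → 2-byte char #3 = D7 8A.
Offset 7: leading byte 0xCC = 11001100 → 2-byte char #4 = CC 8D.
Leading byte 0xCC = 11001100 matches 110xxxxx → 2-byte sequence.
Byte 1: 0xCC = 11001100, payload 01100 (5 bits).
Byte 2: 0x8D = 10001101 (10xxxxxx ✓), payload 001101.
Concatenate: 01100001101 = 0x30D (11 bits → U+030D).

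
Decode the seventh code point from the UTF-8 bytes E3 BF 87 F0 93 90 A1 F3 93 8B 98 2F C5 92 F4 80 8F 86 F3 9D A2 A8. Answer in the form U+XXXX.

U+DD8A8

Offset 0: leading byte 0xE3 = 11100011 → 3-byte char #1 = E3 BF 87.
Offset 3: leading byte 0xF0 = 11110000 → 4-byte char #2 = F0 93 90 A1.
Offset 7: leading byte 0xF3 = 11110011 → 4-byte char #3 = F3 93 8B 98.
Offset 11: leading byte 0x2F = 00101111 → 1-byte char #4 = 2F.
Offset 12: leading byte 0xC5 = 11000101 → 2-byte char #5 = C5 92.
Offset 14: leading byte 0xF4 = 11110100 → 4-byte char #6 = F4 80 8F 86.
Offset 18: leading byte 0xF3 = 11110011 → 4-byte char #7 = F3 9D A2 A8.
Leading byte 0xF3 = 11110011 matches 11110xxx → 4-byte sequence.
Byte 1: 0xF3 = 11110011, payload 011 (3 bits).
Byte 2: 0x9D = 10011101 (10xxxxxx ✓), payload 011101.
Byte 3: 0xA2 = 10100010 (10xxxxxx ✓), payload 100010.
Byte 4: 0xA8 = 10101000 (10xxxxxx ✓), payload 101000.
Concatenate: 011011101100010101000 = 0xDD8A8 (21 bits → U+DD8A8).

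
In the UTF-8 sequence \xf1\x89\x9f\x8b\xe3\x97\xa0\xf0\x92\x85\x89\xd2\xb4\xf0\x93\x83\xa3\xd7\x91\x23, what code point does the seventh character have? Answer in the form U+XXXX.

U+0023

Offset 0: leading byte 0xF1 = 11110001 → 4-byte char #1 = F1 89 9F 8B.
Offset 4: leading byte 0xE3 = 11100011 → 3-byte char #2 = E3 97 A0.
Offset 7: leading byte 0xF0 = 11110000 → 4-byte char #3 = F0 92 85 89.
Offset 11: leading byte 0xD2 = 11010010 → 2-byte char #4 = D2 B4.
Offset 13: leading byte 0xF0 = 11110000 → 4-byte char #5 = F0 93 83 A3.
Offset 17: leading byte 0xD7 = 11010111 → 2-byte char #6 = D7 91.
Offset 19: leading byte 0x23 = 00100011 → 1-byte char #7 = 23.
Leading byte 0x23 = 00100011 matches 0xxxxxxx → 1-byte sequence.
Byte 1: 0x23 = 00100011, payload 0100011 (7 bits).
Concatenate: 0100011 = 0x23 (7 bits → U+0023).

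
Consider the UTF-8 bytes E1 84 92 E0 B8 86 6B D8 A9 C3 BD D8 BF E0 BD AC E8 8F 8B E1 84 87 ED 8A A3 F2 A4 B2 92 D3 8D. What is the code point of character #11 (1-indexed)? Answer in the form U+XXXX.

Offset 0: leading byte 0xE1 = 11100001 → 3-byte char #1 = E1 84 92.
Offset 3: leading byte 0xE0 = 11100000 → 3-byte char #2 = E0 B8 86.
Offset 6: leading byte 0x6B = 01101011 → 1-byte char #3 = 6B.
Offset 7: leading byte 0xD8 = 11011000 → 2-byte char #4 = D8 A9.
Offset 9: leading byte 0xC3 = 11000011 → 2-byte char #5 = C3 BD.
Offset 11: leading byte 0xD8 = 11011000 → 2-byte char #6 = D8 BF.
Offset 13: leading byte 0xE0 = 11100000 → 3-byte char #7 = E0 BD AC.
Offset 16: leading byte 0xE8 = 11101000 → 3-byte char #8 = E8 8F 8B.
Offset 19: leading byte 0xE1 = 11100001 → 3-byte char #9 = E1 84 87.
Offset 22: leading byte 0xED = 11101101 → 3-byte char #10 = ED 8A A3.
Offset 25: leading byte 0xF2 = 11110010 → 4-byte char #11 = F2 A4 B2 92.
Leading byte 0xF2 = 11110010 matches 11110xxx → 4-byte sequence.
Byte 1: 0xF2 = 11110010, payload 010 (3 bits).
Byte 2: 0xA4 = 10100100 (10xxxxxx ✓), payload 100100.
Byte 3: 0xB2 = 10110010 (10xxxxxx ✓), payload 110010.
Byte 4: 0x92 = 10010010 (10xxxxxx ✓), payload 010010.
Concatenate: 010100100110010010010 = 0xA4C92 (21 bits → U+A4C92).

U+A4C92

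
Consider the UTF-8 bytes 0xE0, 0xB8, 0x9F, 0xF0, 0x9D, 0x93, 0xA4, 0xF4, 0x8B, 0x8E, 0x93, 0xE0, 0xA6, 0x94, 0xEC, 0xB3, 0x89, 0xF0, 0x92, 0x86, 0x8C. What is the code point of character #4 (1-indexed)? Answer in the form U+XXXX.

U+0994

Offset 0: leading byte 0xE0 = 11100000 → 3-byte char #1 = E0 B8 9F.
Offset 3: leading byte 0xF0 = 11110000 → 4-byte char #2 = F0 9D 93 A4.
Offset 7: leading byte 0xF4 = 11110100 → 4-byte char #3 = F4 8B 8E 93.
Offset 11: leading byte 0xE0 = 11100000 → 3-byte char #4 = E0 A6 94.
Leading byte 0xE0 = 11100000 matches 1110xxxx → 3-byte sequence.
Byte 1: 0xE0 = 11100000, payload 0000 (4 bits).
Byte 2: 0xA6 = 10100110 (10xxxxxx ✓), payload 100110.
Byte 3: 0x94 = 10010100 (10xxxxxx ✓), payload 010100.
Concatenate: 0000100110010100 = 0x994 (16 bits → U+0994).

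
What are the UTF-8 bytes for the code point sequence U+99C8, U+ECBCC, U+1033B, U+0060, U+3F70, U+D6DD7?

U+99C8: 3-byte form → E9 A7 88.
U+ECBCC: 4-byte form → F3 AC AF 8C.
U+1033B: 4-byte form → F0 90 8C BB.
U+0060: 1-byte form → 60.
U+3F70: 3-byte form → E3 BD B0.
U+D6DD7: 4-byte form → F3 96 B7 97.
Concatenated (19 bytes): E9 A7 88 F3 AC AF 8C F0 90 8C BB 60 E3 BD B0 F3 96 B7 97.

E9 A7 88 F3 AC AF 8C F0 90 8C BB 60 E3 BD B0 F3 96 B7 97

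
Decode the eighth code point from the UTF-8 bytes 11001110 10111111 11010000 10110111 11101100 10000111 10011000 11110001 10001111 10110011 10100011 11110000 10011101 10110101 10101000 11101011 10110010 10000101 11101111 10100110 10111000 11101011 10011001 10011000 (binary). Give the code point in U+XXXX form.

Offset 0: leading byte 0xCE = 11001110 → 2-byte char #1 = CE BF.
Offset 2: leading byte 0xD0 = 11010000 → 2-byte char #2 = D0 B7.
Offset 4: leading byte 0xEC = 11101100 → 3-byte char #3 = EC 87 98.
Offset 7: leading byte 0xF1 = 11110001 → 4-byte char #4 = F1 8F B3 A3.
Offset 11: leading byte 0xF0 = 11110000 → 4-byte char #5 = F0 9D B5 A8.
Offset 15: leading byte 0xEB = 11101011 → 3-byte char #6 = EB B2 85.
Offset 18: leading byte 0xEF = 11101111 → 3-byte char #7 = EF A6 B8.
Offset 21: leading byte 0xEB = 11101011 → 3-byte char #8 = EB 99 98.
Leading byte 0xEB = 11101011 matches 1110xxxx → 3-byte sequence.
Byte 1: 0xEB = 11101011, payload 1011 (4 bits).
Byte 2: 0x99 = 10011001 (10xxxxxx ✓), payload 011001.
Byte 3: 0x98 = 10011000 (10xxxxxx ✓), payload 011000.
Concatenate: 1011011001011000 = 0xB658 (16 bits → U+B658).

U+B658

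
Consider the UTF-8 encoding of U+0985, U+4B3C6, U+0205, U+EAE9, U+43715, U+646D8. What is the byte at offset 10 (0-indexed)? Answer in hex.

U+0985 → 3-byte form E0 A6 85 at offsets 0–2.
U+4B3C6 → 4-byte form F1 8B 8F 86 at offsets 3–6.
U+0205 → 2-byte form C8 85 at offsets 7–8.
U+EAE9 → 3-byte form EE AB A9 at offsets 9–11.
Offset 10 falls in char 4's range; it's byte 2 of EE AB A9 = 0xAB.

0xAB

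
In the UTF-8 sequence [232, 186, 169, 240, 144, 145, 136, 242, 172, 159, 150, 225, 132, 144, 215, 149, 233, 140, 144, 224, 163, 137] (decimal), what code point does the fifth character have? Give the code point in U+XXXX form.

Offset 0: leading byte 0xE8 = 11101000 → 3-byte char #1 = E8 BA A9.
Offset 3: leading byte 0xF0 = 11110000 → 4-byte char #2 = F0 90 91 88.
Offset 7: leading byte 0xF2 = 11110010 → 4-byte char #3 = F2 AC 9F 96.
Offset 11: leading byte 0xE1 = 11100001 → 3-byte char #4 = E1 84 90.
Offset 14: leading byte 0xD7 = 11010111 → 2-byte char #5 = D7 95.
Leading byte 0xD7 = 11010111 matches 110xxxxx → 2-byte sequence.
Byte 1: 0xD7 = 11010111, payload 10111 (5 bits).
Byte 2: 0x95 = 10010101 (10xxxxxx ✓), payload 010101.
Concatenate: 10111010101 = 0x5D5 (11 bits → U+05D5).

U+05D5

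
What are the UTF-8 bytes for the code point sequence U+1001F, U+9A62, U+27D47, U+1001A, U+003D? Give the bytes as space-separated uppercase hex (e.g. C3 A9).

F0 90 80 9F E9 A9 A2 F0 A7 B5 87 F0 90 80 9A 3D

U+1001F: 4-byte form → F0 90 80 9F.
U+9A62: 3-byte form → E9 A9 A2.
U+27D47: 4-byte form → F0 A7 B5 87.
U+1001A: 4-byte form → F0 90 80 9A.
U+003D: 1-byte form → 3D.
Concatenated (16 bytes): F0 90 80 9F E9 A9 A2 F0 A7 B5 87 F0 90 80 9A 3D.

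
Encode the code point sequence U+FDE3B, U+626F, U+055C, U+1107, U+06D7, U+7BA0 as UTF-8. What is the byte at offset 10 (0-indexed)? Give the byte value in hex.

U+FDE3B → 4-byte form F3 BD B8 BB at offsets 0–3.
U+626F → 3-byte form E6 89 AF at offsets 4–6.
U+055C → 2-byte form D5 9C at offsets 7–8.
U+1107 → 3-byte form E1 84 87 at offsets 9–11.
Offset 10 falls in char 4's range; it's byte 2 of E1 84 87 = 0x84.

0x84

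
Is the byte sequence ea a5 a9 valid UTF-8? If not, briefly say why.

valid

Leading byte 0xEA = 11101010 → 3-byte form.
Continuation bytes 0xA5=10100101, 0xA9=10101001 all match 10xxxxxx.
Decoded value 0xA969 is ≥ 0x800 (shortest form) and not a surrogate.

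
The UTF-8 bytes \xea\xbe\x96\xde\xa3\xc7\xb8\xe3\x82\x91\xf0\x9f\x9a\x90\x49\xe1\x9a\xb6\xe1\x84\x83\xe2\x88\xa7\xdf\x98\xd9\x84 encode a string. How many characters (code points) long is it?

11

Byte at offset 0: 0xEA = 11101010 → 3-byte char (#1). Advance 3.
Byte at offset 3: 0xDE = 11011110 → 2-byte char (#2). Advance 2.
Byte at offset 5: 0xC7 = 11000111 → 2-byte char (#3). Advance 2.
Byte at offset 7: 0xE3 = 11100011 → 3-byte char (#4). Advance 3.
Byte at offset 10: 0xF0 = 11110000 → 4-byte char (#5). Advance 4.
Byte at offset 14: 0x49 = 01001001 → 1-byte char (#6). Advance 1.
Byte at offset 15: 0xE1 = 11100001 → 3-byte char (#7). Advance 3.
Byte at offset 18: 0xE1 = 11100001 → 3-byte char (#8). Advance 3.
Byte at offset 21: 0xE2 = 11100010 → 3-byte char (#9). Advance 3.
Byte at offset 24: 0xDF = 11011111 → 2-byte char (#10). Advance 2.
Byte at offset 26: 0xD9 = 11011001 → 2-byte char (#11). Advance 2.
Reached end at offset 28 after 11 code points.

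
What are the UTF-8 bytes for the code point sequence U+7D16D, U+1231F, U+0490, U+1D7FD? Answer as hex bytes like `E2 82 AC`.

U+7D16D: 4-byte form → F1 BD 85 AD.
U+1231F: 4-byte form → F0 92 8C 9F.
U+0490: 2-byte form → D2 90.
U+1D7FD: 4-byte form → F0 9D 9F BD.
Concatenated (14 bytes): F1 BD 85 AD F0 92 8C 9F D2 90 F0 9D 9F BD.

F1 BD 85 AD F0 92 8C 9F D2 90 F0 9D 9F BD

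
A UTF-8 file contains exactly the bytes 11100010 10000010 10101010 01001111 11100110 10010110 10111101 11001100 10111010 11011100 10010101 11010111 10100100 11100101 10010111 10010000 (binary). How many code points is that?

7

Byte at offset 0: 0xE2 = 11100010 → 3-byte char (#1). Advance 3.
Byte at offset 3: 0x4F = 01001111 → 1-byte char (#2). Advance 1.
Byte at offset 4: 0xE6 = 11100110 → 3-byte char (#3). Advance 3.
Byte at offset 7: 0xCC = 11001100 → 2-byte char (#4). Advance 2.
Byte at offset 9: 0xDC = 11011100 → 2-byte char (#5). Advance 2.
Byte at offset 11: 0xD7 = 11010111 → 2-byte char (#6). Advance 2.
Byte at offset 13: 0xE5 = 11100101 → 3-byte char (#7). Advance 3.
Reached end at offset 16 after 7 code points.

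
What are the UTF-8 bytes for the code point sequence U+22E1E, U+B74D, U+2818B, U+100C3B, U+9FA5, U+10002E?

F0 A2 B8 9E EB 9D 8D F0 A8 86 8B F4 80 B0 BB E9 BE A5 F4 80 80 AE

U+22E1E: 4-byte form → F0 A2 B8 9E.
U+B74D: 3-byte form → EB 9D 8D.
U+2818B: 4-byte form → F0 A8 86 8B.
U+100C3B: 4-byte form → F4 80 B0 BB.
U+9FA5: 3-byte form → E9 BE A5.
U+10002E: 4-byte form → F4 80 80 AE.
Concatenated (22 bytes): F0 A2 B8 9E EB 9D 8D F0 A8 86 8B F4 80 B0 BB E9 BE A5 F4 80 80 AE.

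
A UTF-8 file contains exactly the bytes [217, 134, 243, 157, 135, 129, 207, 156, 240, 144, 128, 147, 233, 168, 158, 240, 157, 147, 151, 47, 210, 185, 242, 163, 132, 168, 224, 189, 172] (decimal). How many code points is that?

Byte at offset 0: 0xD9 = 11011001 → 2-byte char (#1). Advance 2.
Byte at offset 2: 0xF3 = 11110011 → 4-byte char (#2). Advance 4.
Byte at offset 6: 0xCF = 11001111 → 2-byte char (#3). Advance 2.
Byte at offset 8: 0xF0 = 11110000 → 4-byte char (#4). Advance 4.
Byte at offset 12: 0xE9 = 11101001 → 3-byte char (#5). Advance 3.
Byte at offset 15: 0xF0 = 11110000 → 4-byte char (#6). Advance 4.
Byte at offset 19: 0x2F = 00101111 → 1-byte char (#7). Advance 1.
Byte at offset 20: 0xD2 = 11010010 → 2-byte char (#8). Advance 2.
Byte at offset 22: 0xF2 = 11110010 → 4-byte char (#9). Advance 4.
Byte at offset 26: 0xE0 = 11100000 → 3-byte char (#10). Advance 3.
Reached end at offset 29 after 10 code points.

10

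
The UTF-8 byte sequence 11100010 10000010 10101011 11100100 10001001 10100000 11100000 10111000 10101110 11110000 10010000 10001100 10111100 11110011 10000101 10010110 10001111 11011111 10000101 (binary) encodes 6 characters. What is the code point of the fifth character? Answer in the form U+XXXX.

Offset 0: leading byte 0xE2 = 11100010 → 3-byte char #1 = E2 82 AB.
Offset 3: leading byte 0xE4 = 11100100 → 3-byte char #2 = E4 89 A0.
Offset 6: leading byte 0xE0 = 11100000 → 3-byte char #3 = E0 B8 AE.
Offset 9: leading byte 0xF0 = 11110000 → 4-byte char #4 = F0 90 8C BC.
Offset 13: leading byte 0xF3 = 11110011 → 4-byte char #5 = F3 85 96 8F.
Leading byte 0xF3 = 11110011 matches 11110xxx → 4-byte sequence.
Byte 1: 0xF3 = 11110011, payload 011 (3 bits).
Byte 2: 0x85 = 10000101 (10xxxxxx ✓), payload 000101.
Byte 3: 0x96 = 10010110 (10xxxxxx ✓), payload 010110.
Byte 4: 0x8F = 10001111 (10xxxxxx ✓), payload 001111.
Concatenate: 011000101010110001111 = 0xC558F (21 bits → U+C558F).

U+C558F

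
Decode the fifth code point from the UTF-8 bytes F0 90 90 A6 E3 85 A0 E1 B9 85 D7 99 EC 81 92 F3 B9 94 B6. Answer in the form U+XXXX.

Offset 0: leading byte 0xF0 = 11110000 → 4-byte char #1 = F0 90 90 A6.
Offset 4: leading byte 0xE3 = 11100011 → 3-byte char #2 = E3 85 A0.
Offset 7: leading byte 0xE1 = 11100001 → 3-byte char #3 = E1 B9 85.
Offset 10: leading byte 0xD7 = 11010111 → 2-byte char #4 = D7 99.
Offset 12: leading byte 0xEC = 11101100 → 3-byte char #5 = EC 81 92.
Leading byte 0xEC = 11101100 matches 1110xxxx → 3-byte sequence.
Byte 1: 0xEC = 11101100, payload 1100 (4 bits).
Byte 2: 0x81 = 10000001 (10xxxxxx ✓), payload 000001.
Byte 3: 0x92 = 10010010 (10xxxxxx ✓), payload 010010.
Concatenate: 1100000001010010 = 0xC052 (16 bits → U+C052).

U+C052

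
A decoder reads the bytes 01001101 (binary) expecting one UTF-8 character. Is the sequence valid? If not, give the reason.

Leading byte 0x4D = 01001101 → 1-byte form.

valid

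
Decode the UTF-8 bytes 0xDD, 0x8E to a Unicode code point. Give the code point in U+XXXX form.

Leading byte 0xDD = 11011101 matches 110xxxxx → 2-byte sequence.
Byte 1: 0xDD = 11011101, payload 11101 (5 bits).
Byte 2: 0x8E = 10001110 (10xxxxxx ✓), payload 001110.
Concatenate: 11101001110 = 0x74E (11 bits → U+074E).

U+074E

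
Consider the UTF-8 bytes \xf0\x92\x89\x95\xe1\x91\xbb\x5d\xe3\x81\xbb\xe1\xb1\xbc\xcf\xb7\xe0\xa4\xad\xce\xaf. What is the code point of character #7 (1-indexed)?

U+092D

Offset 0: leading byte 0xF0 = 11110000 → 4-byte char #1 = F0 92 89 95.
Offset 4: leading byte 0xE1 = 11100001 → 3-byte char #2 = E1 91 BB.
Offset 7: leading byte 0x5D = 01011101 → 1-byte char #3 = 5D.
Offset 8: leading byte 0xE3 = 11100011 → 3-byte char #4 = E3 81 BB.
Offset 11: leading byte 0xE1 = 11100001 → 3-byte char #5 = E1 B1 BC.
Offset 14: leading byte 0xCF = 11001111 → 2-byte char #6 = CF B7.
Offset 16: leading byte 0xE0 = 11100000 → 3-byte char #7 = E0 A4 AD.
Leading byte 0xE0 = 11100000 matches 1110xxxx → 3-byte sequence.
Byte 1: 0xE0 = 11100000, payload 0000 (4 bits).
Byte 2: 0xA4 = 10100100 (10xxxxxx ✓), payload 100100.
Byte 3: 0xAD = 10101101 (10xxxxxx ✓), payload 101101.
Concatenate: 0000100100101101 = 0x92D (16 bits → U+092D).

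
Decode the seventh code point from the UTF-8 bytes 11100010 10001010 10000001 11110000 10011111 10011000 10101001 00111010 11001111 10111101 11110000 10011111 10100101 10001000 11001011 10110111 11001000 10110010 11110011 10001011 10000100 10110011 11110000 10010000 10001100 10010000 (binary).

Offset 0: leading byte 0xE2 = 11100010 → 3-byte char #1 = E2 8A 81.
Offset 3: leading byte 0xF0 = 11110000 → 4-byte char #2 = F0 9F 98 A9.
Offset 7: leading byte 0x3A = 00111010 → 1-byte char #3 = 3A.
Offset 8: leading byte 0xCF = 11001111 → 2-byte char #4 = CF BD.
Offset 10: leading byte 0xF0 = 11110000 → 4-byte char #5 = F0 9F A5 88.
Offset 14: leading byte 0xCB = 11001011 → 2-byte char #6 = CB B7.
Offset 16: leading byte 0xC8 = 11001000 → 2-byte char #7 = C8 B2.
Leading byte 0xC8 = 11001000 matches 110xxxxx → 2-byte sequence.
Byte 1: 0xC8 = 11001000, payload 01000 (5 bits).
Byte 2: 0xB2 = 10110010 (10xxxxxx ✓), payload 110010.
Concatenate: 01000110010 = 0x232 (11 bits → U+0232).

U+0232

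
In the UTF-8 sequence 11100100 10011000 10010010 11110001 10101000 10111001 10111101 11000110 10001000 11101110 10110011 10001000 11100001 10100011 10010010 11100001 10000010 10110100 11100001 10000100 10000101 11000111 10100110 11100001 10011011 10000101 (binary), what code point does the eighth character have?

U+01E6

Offset 0: leading byte 0xE4 = 11100100 → 3-byte char #1 = E4 98 92.
Offset 3: leading byte 0xF1 = 11110001 → 4-byte char #2 = F1 A8 B9 BD.
Offset 7: leading byte 0xC6 = 11000110 → 2-byte char #3 = C6 88.
Offset 9: leading byte 0xEE = 11101110 → 3-byte char #4 = EE B3 88.
Offset 12: leading byte 0xE1 = 11100001 → 3-byte char #5 = E1 A3 92.
Offset 15: leading byte 0xE1 = 11100001 → 3-byte char #6 = E1 82 B4.
Offset 18: leading byte 0xE1 = 11100001 → 3-byte char #7 = E1 84 85.
Offset 21: leading byte 0xC7 = 11000111 → 2-byte char #8 = C7 A6.
Leading byte 0xC7 = 11000111 matches 110xxxxx → 2-byte sequence.
Byte 1: 0xC7 = 11000111, payload 00111 (5 bits).
Byte 2: 0xA6 = 10100110 (10xxxxxx ✓), payload 100110.
Concatenate: 00111100110 = 0x1E6 (11 bits → U+01E6).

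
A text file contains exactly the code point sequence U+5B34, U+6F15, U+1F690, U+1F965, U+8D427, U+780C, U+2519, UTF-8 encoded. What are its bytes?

E5 AC B4 E6 BC 95 F0 9F 9A 90 F0 9F A5 A5 F2 8D 90 A7 E7 A0 8C E2 94 99

U+5B34: 3-byte form → E5 AC B4.
U+6F15: 3-byte form → E6 BC 95.
U+1F690: 4-byte form → F0 9F 9A 90.
U+1F965: 4-byte form → F0 9F A5 A5.
U+8D427: 4-byte form → F2 8D 90 A7.
U+780C: 3-byte form → E7 A0 8C.
U+2519: 3-byte form → E2 94 99.
Concatenated (24 bytes): E5 AC B4 E6 BC 95 F0 9F 9A 90 F0 9F A5 A5 F2 8D 90 A7 E7 A0 8C E2 94 99.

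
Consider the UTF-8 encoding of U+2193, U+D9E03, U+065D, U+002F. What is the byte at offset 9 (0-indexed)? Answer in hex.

0x2F

U+2193 → 3-byte form E2 86 93 at offsets 0–2.
U+D9E03 → 4-byte form F3 99 B8 83 at offsets 3–6.
U+065D → 2-byte form D9 9D at offsets 7–8.
U+002F → 1-byte form 2F at offsets 9–9.
Offset 9 falls in char 4's range; it's byte 1 of 2F = 0x2F.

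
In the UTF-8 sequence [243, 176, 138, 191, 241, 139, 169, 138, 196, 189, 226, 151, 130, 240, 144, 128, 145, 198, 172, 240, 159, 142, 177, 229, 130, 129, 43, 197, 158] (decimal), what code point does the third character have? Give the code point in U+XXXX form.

Offset 0: leading byte 0xF3 = 11110011 → 4-byte char #1 = F3 B0 8A BF.
Offset 4: leading byte 0xF1 = 11110001 → 4-byte char #2 = F1 8B A9 8A.
Offset 8: leading byte 0xC4 = 11000100 → 2-byte char #3 = C4 BD.
Leading byte 0xC4 = 11000100 matches 110xxxxx → 2-byte sequence.
Byte 1: 0xC4 = 11000100, payload 00100 (5 bits).
Byte 2: 0xBD = 10111101 (10xxxxxx ✓), payload 111101.
Concatenate: 00100111101 = 0x13D (11 bits → U+013D).

U+013D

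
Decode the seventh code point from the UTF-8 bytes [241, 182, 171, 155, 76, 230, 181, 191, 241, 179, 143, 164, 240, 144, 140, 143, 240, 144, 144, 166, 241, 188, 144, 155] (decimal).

U+7C41B

Offset 0: leading byte 0xF1 = 11110001 → 4-byte char #1 = F1 B6 AB 9B.
Offset 4: leading byte 0x4C = 01001100 → 1-byte char #2 = 4C.
Offset 5: leading byte 0xE6 = 11100110 → 3-byte char #3 = E6 B5 BF.
Offset 8: leading byte 0xF1 = 11110001 → 4-byte char #4 = F1 B3 8F A4.
Offset 12: leading byte 0xF0 = 11110000 → 4-byte char #5 = F0 90 8C 8F.
Offset 16: leading byte 0xF0 = 11110000 → 4-byte char #6 = F0 90 90 A6.
Offset 20: leading byte 0xF1 = 11110001 → 4-byte char #7 = F1 BC 90 9B.
Leading byte 0xF1 = 11110001 matches 11110xxx → 4-byte sequence.
Byte 1: 0xF1 = 11110001, payload 001 (3 bits).
Byte 2: 0xBC = 10111100 (10xxxxxx ✓), payload 111100.
Byte 3: 0x90 = 10010000 (10xxxxxx ✓), payload 010000.
Byte 4: 0x9B = 10011011 (10xxxxxx ✓), payload 011011.
Concatenate: 001111100010000011011 = 0x7C41B (21 bits → U+7C41B).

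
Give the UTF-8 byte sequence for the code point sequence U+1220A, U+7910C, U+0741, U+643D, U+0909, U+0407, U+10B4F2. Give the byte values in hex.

U+1220A: 4-byte form → F0 92 88 8A.
U+7910C: 4-byte form → F1 B9 84 8C.
U+0741: 2-byte form → DD 81.
U+643D: 3-byte form → E6 90 BD.
U+0909: 3-byte form → E0 A4 89.
U+0407: 2-byte form → D0 87.
U+10B4F2: 4-byte form → F4 8B 93 B2.
Concatenated (22 bytes): F0 92 88 8A F1 B9 84 8C DD 81 E6 90 BD E0 A4 89 D0 87 F4 8B 93 B2.

F0 92 88 8A F1 B9 84 8C DD 81 E6 90 BD E0 A4 89 D0 87 F4 8B 93 B2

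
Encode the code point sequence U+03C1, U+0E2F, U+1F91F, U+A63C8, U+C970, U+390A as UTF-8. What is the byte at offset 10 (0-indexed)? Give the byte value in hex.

U+03C1 → 2-byte form CF 81 at offsets 0–1.
U+0E2F → 3-byte form E0 B8 AF at offsets 2–4.
U+1F91F → 4-byte form F0 9F A4 9F at offsets 5–8.
U+A63C8 → 4-byte form F2 A6 8F 88 at offsets 9–12.
Offset 10 falls in char 4's range; it's byte 2 of F2 A6 8F 88 = 0xA6.

0xA6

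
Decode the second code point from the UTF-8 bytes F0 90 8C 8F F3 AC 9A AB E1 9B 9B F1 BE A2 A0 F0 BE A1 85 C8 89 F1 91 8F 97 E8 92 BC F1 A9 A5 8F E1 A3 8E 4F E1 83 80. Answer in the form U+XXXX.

Offset 0: leading byte 0xF0 = 11110000 → 4-byte char #1 = F0 90 8C 8F.
Offset 4: leading byte 0xF3 = 11110011 → 4-byte char #2 = F3 AC 9A AB.
Leading byte 0xF3 = 11110011 matches 11110xxx → 4-byte sequence.
Byte 1: 0xF3 = 11110011, payload 011 (3 bits).
Byte 2: 0xAC = 10101100 (10xxxxxx ✓), payload 101100.
Byte 3: 0x9A = 10011010 (10xxxxxx ✓), payload 011010.
Byte 4: 0xAB = 10101011 (10xxxxxx ✓), payload 101011.
Concatenate: 011101100011010101011 = 0xEC6AB (21 bits → U+EC6AB).

U+EC6AB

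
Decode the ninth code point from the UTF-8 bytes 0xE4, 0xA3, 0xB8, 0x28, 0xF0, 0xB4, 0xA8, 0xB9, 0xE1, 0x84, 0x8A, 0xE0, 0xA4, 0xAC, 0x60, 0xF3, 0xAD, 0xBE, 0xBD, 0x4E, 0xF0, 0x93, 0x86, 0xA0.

U+131A0

Offset 0: leading byte 0xE4 = 11100100 → 3-byte char #1 = E4 A3 B8.
Offset 3: leading byte 0x28 = 00101000 → 1-byte char #2 = 28.
Offset 4: leading byte 0xF0 = 11110000 → 4-byte char #3 = F0 B4 A8 B9.
Offset 8: leading byte 0xE1 = 11100001 → 3-byte char #4 = E1 84 8A.
Offset 11: leading byte 0xE0 = 11100000 → 3-byte char #5 = E0 A4 AC.
Offset 14: leading byte 0x60 = 01100000 → 1-byte char #6 = 60.
Offset 15: leading byte 0xF3 = 11110011 → 4-byte char #7 = F3 AD BE BD.
Offset 19: leading byte 0x4E = 01001110 → 1-byte char #8 = 4E.
Offset 20: leading byte 0xF0 = 11110000 → 4-byte char #9 = F0 93 86 A0.
Leading byte 0xF0 = 11110000 matches 11110xxx → 4-byte sequence.
Byte 1: 0xF0 = 11110000, payload 000 (3 bits).
Byte 2: 0x93 = 10010011 (10xxxxxx ✓), payload 010011.
Byte 3: 0x86 = 10000110 (10xxxxxx ✓), payload 000110.
Byte 4: 0xA0 = 10100000 (10xxxxxx ✓), payload 100000.
Concatenate: 000010011000110100000 = 0x131A0 (21 bits → U+131A0).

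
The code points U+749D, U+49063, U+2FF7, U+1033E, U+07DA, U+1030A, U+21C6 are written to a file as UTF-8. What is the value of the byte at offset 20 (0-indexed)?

0xE2

U+749D → 3-byte form E7 92 9D at offsets 0–2.
U+49063 → 4-byte form F1 89 81 A3 at offsets 3–6.
U+2FF7 → 3-byte form E2 BF B7 at offsets 7–9.
U+1033E → 4-byte form F0 90 8C BE at offsets 10–13.
U+07DA → 2-byte form DF 9A at offsets 14–15.
U+1030A → 4-byte form F0 90 8C 8A at offsets 16–19.
U+21C6 → 3-byte form E2 87 86 at offsets 20–22.
Offset 20 falls in char 7's range; it's byte 1 of E2 87 86 = 0xE2.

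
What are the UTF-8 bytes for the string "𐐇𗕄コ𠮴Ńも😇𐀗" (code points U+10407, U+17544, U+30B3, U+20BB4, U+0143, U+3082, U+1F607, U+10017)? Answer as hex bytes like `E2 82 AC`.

U+10407: 4-byte form → F0 90 90 87.
U+17544: 4-byte form → F0 97 95 84.
U+30B3: 3-byte form → E3 82 B3.
U+20BB4: 4-byte form → F0 A0 AE B4.
U+0143: 2-byte form → C5 83.
U+3082: 3-byte form → E3 82 82.
U+1F607: 4-byte form → F0 9F 98 87.
U+10017: 4-byte form → F0 90 80 97.
Concatenated (28 bytes): F0 90 90 87 F0 97 95 84 E3 82 B3 F0 A0 AE B4 C5 83 E3 82 82 F0 9F 98 87 F0 90 80 97.

F0 90 90 87 F0 97 95 84 E3 82 B3 F0 A0 AE B4 C5 83 E3 82 82 F0 9F 98 87 F0 90 80 97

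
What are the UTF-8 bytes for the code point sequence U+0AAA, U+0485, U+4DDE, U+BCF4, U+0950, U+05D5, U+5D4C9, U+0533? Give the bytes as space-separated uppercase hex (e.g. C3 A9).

E0 AA AA D2 85 E4 B7 9E EB B3 B4 E0 A5 90 D7 95 F1 9D 93 89 D4 B3

U+0AAA: 3-byte form → E0 AA AA.
U+0485: 2-byte form → D2 85.
U+4DDE: 3-byte form → E4 B7 9E.
U+BCF4: 3-byte form → EB B3 B4.
U+0950: 3-byte form → E0 A5 90.
U+05D5: 2-byte form → D7 95.
U+5D4C9: 4-byte form → F1 9D 93 89.
U+0533: 2-byte form → D4 B3.
Concatenated (22 bytes): E0 AA AA D2 85 E4 B7 9E EB B3 B4 E0 A5 90 D7 95 F1 9D 93 89 D4 B3.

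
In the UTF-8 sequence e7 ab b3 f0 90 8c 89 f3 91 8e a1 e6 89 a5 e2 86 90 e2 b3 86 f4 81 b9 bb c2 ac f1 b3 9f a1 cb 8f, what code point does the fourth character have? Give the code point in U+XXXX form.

Offset 0: leading byte 0xE7 = 11100111 → 3-byte char #1 = E7 AB B3.
Offset 3: leading byte 0xF0 = 11110000 → 4-byte char #2 = F0 90 8C 89.
Offset 7: leading byte 0xF3 = 11110011 → 4-byte char #3 = F3 91 8E A1.
Offset 11: leading byte 0xE6 = 11100110 → 3-byte char #4 = E6 89 A5.
Leading byte 0xE6 = 11100110 matches 1110xxxx → 3-byte sequence.
Byte 1: 0xE6 = 11100110, payload 0110 (4 bits).
Byte 2: 0x89 = 10001001 (10xxxxxx ✓), payload 001001.
Byte 3: 0xA5 = 10100101 (10xxxxxx ✓), payload 100101.
Concatenate: 0110001001100101 = 0x6265 (16 bits → U+6265).

U+6265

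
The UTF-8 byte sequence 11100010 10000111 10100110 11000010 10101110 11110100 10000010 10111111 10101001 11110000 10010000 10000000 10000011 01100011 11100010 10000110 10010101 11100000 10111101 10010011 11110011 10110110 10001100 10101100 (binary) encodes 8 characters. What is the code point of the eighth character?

U+F632C

Offset 0: leading byte 0xE2 = 11100010 → 3-byte char #1 = E2 87 A6.
Offset 3: leading byte 0xC2 = 11000010 → 2-byte char #2 = C2 AE.
Offset 5: leading byte 0xF4 = 11110100 → 4-byte char #3 = F4 82 BF A9.
Offset 9: leading byte 0xF0 = 11110000 → 4-byte char #4 = F0 90 80 83.
Offset 13: leading byte 0x63 = 01100011 → 1-byte char #5 = 63.
Offset 14: leading byte 0xE2 = 11100010 → 3-byte char #6 = E2 86 95.
Offset 17: leading byte 0xE0 = 11100000 → 3-byte char #7 = E0 BD 93.
Offset 20: leading byte 0xF3 = 11110011 → 4-byte char #8 = F3 B6 8C AC.
Leading byte 0xF3 = 11110011 matches 11110xxx → 4-byte sequence.
Byte 1: 0xF3 = 11110011, payload 011 (3 bits).
Byte 2: 0xB6 = 10110110 (10xxxxxx ✓), payload 110110.
Byte 3: 0x8C = 10001100 (10xxxxxx ✓), payload 001100.
Byte 4: 0xAC = 10101100 (10xxxxxx ✓), payload 101100.
Concatenate: 011110110001100101100 = 0xF632C (21 bits → U+F632C).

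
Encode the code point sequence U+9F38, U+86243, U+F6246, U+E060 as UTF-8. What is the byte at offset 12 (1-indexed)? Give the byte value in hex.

0xEE

1-indexed offset 12 is 0-indexed offset 11.
U+9F38 → 3-byte form E9 BC B8 at offsets 0–2.
U+86243 → 4-byte form F2 86 89 83 at offsets 3–6.
U+F6246 → 4-byte form F3 B6 89 86 at offsets 7–10.
U+E060 → 3-byte form EE 81 A0 at offsets 11–13.
Offset 11 falls in char 4's range; it's byte 1 of EE 81 A0 = 0xEE.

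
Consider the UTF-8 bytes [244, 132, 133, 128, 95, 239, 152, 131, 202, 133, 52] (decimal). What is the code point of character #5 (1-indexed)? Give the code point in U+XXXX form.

U+0034

Offset 0: leading byte 0xF4 = 11110100 → 4-byte char #1 = F4 84 85 80.
Offset 4: leading byte 0x5F = 01011111 → 1-byte char #2 = 5F.
Offset 5: leading byte 0xEF = 11101111 → 3-byte char #3 = EF 98 83.
Offset 8: leading byte 0xCA = 11001010 → 2-byte char #4 = CA 85.
Offset 10: leading byte 0x34 = 00110100 → 1-byte char #5 = 34.
Leading byte 0x34 = 00110100 matches 0xxxxxxx → 1-byte sequence.
Byte 1: 0x34 = 00110100, payload 0110100 (7 bits).
Concatenate: 0110100 = 0x34 (7 bits → U+0034).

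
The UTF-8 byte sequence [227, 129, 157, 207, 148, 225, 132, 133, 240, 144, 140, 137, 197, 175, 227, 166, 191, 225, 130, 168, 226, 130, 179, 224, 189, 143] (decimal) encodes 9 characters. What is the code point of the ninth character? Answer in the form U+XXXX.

U+0F4F

Offset 0: leading byte 0xE3 = 11100011 → 3-byte char #1 = E3 81 9D.
Offset 3: leading byte 0xCF = 11001111 → 2-byte char #2 = CF 94.
Offset 5: leading byte 0xE1 = 11100001 → 3-byte char #3 = E1 84 85.
Offset 8: leading byte 0xF0 = 11110000 → 4-byte char #4 = F0 90 8C 89.
Offset 12: leading byte 0xC5 = 11000101 → 2-byte char #5 = C5 AF.
Offset 14: leading byte 0xE3 = 11100011 → 3-byte char #6 = E3 A6 BF.
Offset 17: leading byte 0xE1 = 11100001 → 3-byte char #7 = E1 82 A8.
Offset 20: leading byte 0xE2 = 11100010 → 3-byte char #8 = E2 82 B3.
Offset 23: leading byte 0xE0 = 11100000 → 3-byte char #9 = E0 BD 8F.
Leading byte 0xE0 = 11100000 matches 1110xxxx → 3-byte sequence.
Byte 1: 0xE0 = 11100000, payload 0000 (4 bits).
Byte 2: 0xBD = 10111101 (10xxxxxx ✓), payload 111101.
Byte 3: 0x8F = 10001111 (10xxxxxx ✓), payload 001111.
Concatenate: 0000111101001111 = 0xF4F (16 bits → U+0F4F).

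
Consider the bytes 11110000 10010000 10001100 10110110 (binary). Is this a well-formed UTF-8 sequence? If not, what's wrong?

valid

Leading byte 0xF0 = 11110000 → 4-byte form.
Continuation bytes 0x90=10010000, 0x8C=10001100, 0xB6=10110110 all match 10xxxxxx.
Decoded value 0x10336 is ≥ 0x10000 (shortest form) and not a surrogate.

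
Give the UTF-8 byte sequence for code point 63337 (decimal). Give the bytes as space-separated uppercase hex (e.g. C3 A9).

EF 9D A9

U+F769 = 0xF769 = 63337 decimal. In range U+0800–U+FFFF → 3-byte form: 1110xxxx 10xxxxxx 10xxxxxx.
Binary (16 bits): 1111011101101001.
Split 4+6+6: 1111 | 011101 | 101001.
Byte 1: 11101111 = 0xEF.
Byte 2: 10011101 = 0x9D.
Byte 3: 10101001 = 0xA9.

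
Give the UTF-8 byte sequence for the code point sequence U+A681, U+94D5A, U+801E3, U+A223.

EA 9A 81 F2 94 B5 9A F2 80 87 A3 EA 88 A3

U+A681: 3-byte form → EA 9A 81.
U+94D5A: 4-byte form → F2 94 B5 9A.
U+801E3: 4-byte form → F2 80 87 A3.
U+A223: 3-byte form → EA 88 A3.
Concatenated (14 bytes): EA 9A 81 F2 94 B5 9A F2 80 87 A3 EA 88 A3.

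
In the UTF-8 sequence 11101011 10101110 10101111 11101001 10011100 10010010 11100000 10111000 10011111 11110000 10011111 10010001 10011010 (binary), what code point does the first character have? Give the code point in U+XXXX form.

U+BBAF

Offset 0: leading byte 0xEB = 11101011 → 3-byte char #1 = EB AE AF.
Leading byte 0xEB = 11101011 matches 1110xxxx → 3-byte sequence.
Byte 1: 0xEB = 11101011, payload 1011 (4 bits).
Byte 2: 0xAE = 10101110 (10xxxxxx ✓), payload 101110.
Byte 3: 0xAF = 10101111 (10xxxxxx ✓), payload 101111.
Concatenate: 1011101110101111 = 0xBBAF (16 bits → U+BBAF).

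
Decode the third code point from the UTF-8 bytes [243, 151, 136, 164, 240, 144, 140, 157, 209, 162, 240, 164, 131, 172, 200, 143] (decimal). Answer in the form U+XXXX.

U+0462

Offset 0: leading byte 0xF3 = 11110011 → 4-byte char #1 = F3 97 88 A4.
Offset 4: leading byte 0xF0 = 11110000 → 4-byte char #2 = F0 90 8C 9D.
Offset 8: leading byte 0xD1 = 11010001 → 2-byte char #3 = D1 A2.
Leading byte 0xD1 = 11010001 matches 110xxxxx → 2-byte sequence.
Byte 1: 0xD1 = 11010001, payload 10001 (5 bits).
Byte 2: 0xA2 = 10100010 (10xxxxxx ✓), payload 100010.
Concatenate: 10001100010 = 0x462 (11 bits → U+0462).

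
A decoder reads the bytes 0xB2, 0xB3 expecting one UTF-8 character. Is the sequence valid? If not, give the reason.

Byte 0xB2 = 10110010 has the form 10xxxxxx — a continuation byte — but there is no preceding leading byte.

invalid (continuation byte with no leading byte)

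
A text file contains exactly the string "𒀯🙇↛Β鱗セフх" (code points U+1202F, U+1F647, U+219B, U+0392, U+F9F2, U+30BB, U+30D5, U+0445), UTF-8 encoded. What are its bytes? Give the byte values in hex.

F0 92 80 AF F0 9F 99 87 E2 86 9B CE 92 EF A7 B2 E3 82 BB E3 83 95 D1 85

U+1202F: 4-byte form → F0 92 80 AF.
U+1F647: 4-byte form → F0 9F 99 87.
U+219B: 3-byte form → E2 86 9B.
U+0392: 2-byte form → CE 92.
U+F9F2: 3-byte form → EF A7 B2.
U+30BB: 3-byte form → E3 82 BB.
U+30D5: 3-byte form → E3 83 95.
U+0445: 2-byte form → D1 85.
Concatenated (24 bytes): F0 92 80 AF F0 9F 99 87 E2 86 9B CE 92 EF A7 B2 E3 82 BB E3 83 95 D1 85.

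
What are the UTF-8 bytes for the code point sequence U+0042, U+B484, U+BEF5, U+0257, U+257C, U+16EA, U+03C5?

U+0042: 1-byte form → 42.
U+B484: 3-byte form → EB 92 84.
U+BEF5: 3-byte form → EB BB B5.
U+0257: 2-byte form → C9 97.
U+257C: 3-byte form → E2 95 BC.
U+16EA: 3-byte form → E1 9B AA.
U+03C5: 2-byte form → CF 85.
Concatenated (17 bytes): 42 EB 92 84 EB BB B5 C9 97 E2 95 BC E1 9B AA CF 85.

42 EB 92 84 EB BB B5 C9 97 E2 95 BC E1 9B AA CF 85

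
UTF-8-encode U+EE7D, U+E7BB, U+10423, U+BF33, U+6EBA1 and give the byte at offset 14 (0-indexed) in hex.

0xAE

U+EE7D → 3-byte form EE B9 BD at offsets 0–2.
U+E7BB → 3-byte form EE 9E BB at offsets 3–5.
U+10423 → 4-byte form F0 90 90 A3 at offsets 6–9.
U+BF33 → 3-byte form EB BC B3 at offsets 10–12.
U+6EBA1 → 4-byte form F1 AE AE A1 at offsets 13–16.
Offset 14 falls in char 5's range; it's byte 2 of F1 AE AE A1 = 0xAE.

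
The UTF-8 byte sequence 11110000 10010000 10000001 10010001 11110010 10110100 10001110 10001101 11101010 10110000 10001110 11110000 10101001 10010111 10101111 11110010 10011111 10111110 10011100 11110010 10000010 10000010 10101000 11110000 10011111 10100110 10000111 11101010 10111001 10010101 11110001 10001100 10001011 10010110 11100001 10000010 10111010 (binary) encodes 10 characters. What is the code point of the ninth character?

U+4C2D6

Offset 0: leading byte 0xF0 = 11110000 → 4-byte char #1 = F0 90 81 91.
Offset 4: leading byte 0xF2 = 11110010 → 4-byte char #2 = F2 B4 8E 8D.
Offset 8: leading byte 0xEA = 11101010 → 3-byte char #3 = EA B0 8E.
Offset 11: leading byte 0xF0 = 11110000 → 4-byte char #4 = F0 A9 97 AF.
Offset 15: leading byte 0xF2 = 11110010 → 4-byte char #5 = F2 9F BE 9C.
Offset 19: leading byte 0xF2 = 11110010 → 4-byte char #6 = F2 82 82 A8.
Offset 23: leading byte 0xF0 = 11110000 → 4-byte char #7 = F0 9F A6 87.
Offset 27: leading byte 0xEA = 11101010 → 3-byte char #8 = EA B9 95.
Offset 30: leading byte 0xF1 = 11110001 → 4-byte char #9 = F1 8C 8B 96.
Leading byte 0xF1 = 11110001 matches 11110xxx → 4-byte sequence.
Byte 1: 0xF1 = 11110001, payload 001 (3 bits).
Byte 2: 0x8C = 10001100 (10xxxxxx ✓), payload 001100.
Byte 3: 0x8B = 10001011 (10xxxxxx ✓), payload 001011.
Byte 4: 0x96 = 10010110 (10xxxxxx ✓), payload 010110.
Concatenate: 001001100001011010110 = 0x4C2D6 (21 bits → U+4C2D6).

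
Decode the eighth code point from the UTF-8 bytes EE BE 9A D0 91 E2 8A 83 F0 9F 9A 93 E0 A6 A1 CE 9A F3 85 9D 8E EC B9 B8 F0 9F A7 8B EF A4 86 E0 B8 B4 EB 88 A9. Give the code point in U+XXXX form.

Offset 0: leading byte 0xEE = 11101110 → 3-byte char #1 = EE BE 9A.
Offset 3: leading byte 0xD0 = 11010000 → 2-byte char #2 = D0 91.
Offset 5: leading byte 0xE2 = 11100010 → 3-byte char #3 = E2 8A 83.
Offset 8: leading byte 0xF0 = 11110000 → 4-byte char #4 = F0 9F 9A 93.
Offset 12: leading byte 0xE0 = 11100000 → 3-byte char #5 = E0 A6 A1.
Offset 15: leading byte 0xCE = 11001110 → 2-byte char #6 = CE 9A.
Offset 17: leading byte 0xF3 = 11110011 → 4-byte char #7 = F3 85 9D 8E.
Offset 21: leading byte 0xEC = 11101100 → 3-byte char #8 = EC B9 B8.
Leading byte 0xEC = 11101100 matches 1110xxxx → 3-byte sequence.
Byte 1: 0xEC = 11101100, payload 1100 (4 bits).
Byte 2: 0xB9 = 10111001 (10xxxxxx ✓), payload 111001.
Byte 3: 0xB8 = 10111000 (10xxxxxx ✓), payload 111000.
Concatenate: 1100111001111000 = 0xCE78 (16 bits → U+CE78).

U+CE78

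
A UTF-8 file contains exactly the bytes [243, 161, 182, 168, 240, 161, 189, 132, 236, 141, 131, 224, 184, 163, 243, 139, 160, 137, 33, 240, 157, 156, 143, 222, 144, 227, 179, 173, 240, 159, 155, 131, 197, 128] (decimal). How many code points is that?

11

Byte at offset 0: 0xF3 = 11110011 → 4-byte char (#1). Advance 4.
Byte at offset 4: 0xF0 = 11110000 → 4-byte char (#2). Advance 4.
Byte at offset 8: 0xEC = 11101100 → 3-byte char (#3). Advance 3.
Byte at offset 11: 0xE0 = 11100000 → 3-byte char (#4). Advance 3.
Byte at offset 14: 0xF3 = 11110011 → 4-byte char (#5). Advance 4.
Byte at offset 18: 0x21 = 00100001 → 1-byte char (#6). Advance 1.
Byte at offset 19: 0xF0 = 11110000 → 4-byte char (#7). Advance 4.
Byte at offset 23: 0xDE = 11011110 → 2-byte char (#8). Advance 2.
Byte at offset 25: 0xE3 = 11100011 → 3-byte char (#9). Advance 3.
Byte at offset 28: 0xF0 = 11110000 → 4-byte char (#10). Advance 4.
Byte at offset 32: 0xC5 = 11000101 → 2-byte char (#11). Advance 2.
Reached end at offset 34 after 11 code points.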